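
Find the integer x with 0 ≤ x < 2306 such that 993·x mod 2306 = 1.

2306 = 2×993 + 320
993 = 3×320 + 33
320 = 9×33 + 23
33 = 1×23 + 10
23 = 2×10 + 3
10 = 3×3 + 1
3 = 3×1 + 0
gcd(993, 2306) = 1, so the inverse exists.
Back-substitute for 1:
1 = 1×10 − 3×3
  = −3×23 + 7×10
  = 7×33 − 10×23
  = −10×320 + 97×33
  = 97×993 − 301×320
  = −301×2306 + 699×993
So 993⁻¹ ≡ 699 (mod 2306).

699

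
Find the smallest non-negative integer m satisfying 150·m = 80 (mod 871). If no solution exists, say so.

407

gcd(150, 871) = 1, so a unique solution mod 871 exists.
150⁻¹ ≡ 691 (mod 871).
m ≡ 691·80 ≡ 407 (mod 871).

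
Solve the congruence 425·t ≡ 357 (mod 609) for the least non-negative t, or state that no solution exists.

147

gcd(425, 609) = 1, so a unique solution mod 609 exists.
425⁻¹ ≡ 374 (mod 609).
t ≡ 374·357 ≡ 147 (mod 609).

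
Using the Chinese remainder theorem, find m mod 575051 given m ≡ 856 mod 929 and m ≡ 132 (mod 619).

380817

929⁻¹ mod 619: 929·2 ≡ 1 (mod 619), so 929⁻¹ ≡ 2.
m = 856 + 929·((132 − 856)·2 mod 619) = 856 + 929·409 = 380817.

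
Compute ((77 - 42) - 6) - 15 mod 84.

14

77 - 42 = 35
35 - 6 = 29
29 - 15 = 14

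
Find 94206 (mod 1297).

822

94206 = 72·1297 + 822, so 94206 ≡ 822 (mod 1297).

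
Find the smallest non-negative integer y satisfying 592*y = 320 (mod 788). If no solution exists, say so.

123

gcd(592, 788) = 4, and 4 | 320, so solutions exist.
Divide through by 4: 148*y = 80 (mod 197).
148⁻¹ ≡ 4 (mod 197).
y ≡ 4*80 ≡ 123 (mod 197).
The smallest non-negative solution is y = 123.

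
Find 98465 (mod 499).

98465 = 197·499 + 162, so 98465 ≡ 162 (mod 499).

162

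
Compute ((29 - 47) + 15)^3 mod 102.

75

29 - 47 = -18 ≡ 84 (mod 102)
84 + 15 = 99
(99)^3 ≡ 75 (mod 102)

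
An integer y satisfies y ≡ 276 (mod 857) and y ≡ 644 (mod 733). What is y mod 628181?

286514

857⁻¹ mod 733: 857*467 ≡ 1 (mod 733), so 857⁻¹ ≡ 467.
y = 276 + 857*((644 − 276)*467 mod 733) = 276 + 857*334 = 286514.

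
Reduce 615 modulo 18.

615 = 34·18 + 3, so 615 ≡ 3 (mod 18).

3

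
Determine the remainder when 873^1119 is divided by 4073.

3106

Compute successive squares:
1119 in binary is 10001011111, i.e. 1119 = 1024 + 64 + 16 + 8 + 4 + 2 + 1.
873^1 ≡ 873 (mod 4073)
873^2 ≡ 873^2 = 762129 ≡ 478 (mod 4073)
873^4 ≡ 478^2 = 228484 ≡ 396 (mod 4073)
873^8 ≡ 396^2 = 156816 ≡ 2042 (mod 4073)
873^16 ≡ 2042^2 = 4169764 ≡ 3085 (mod 4073)
873^32 ≡ 3085^2 = 9517225 ≡ 2697 (mod 4073)
873^64 ≡ 2697^2 = 7273809 ≡ 3504 (mod 4073)
873^128 ≡ 3504^2 = 12278016 ≡ 1994 (mod 4073)
873^256 ≡ 1994^2 = 3976036 ≡ 788 (mod 4073)
873^512 ≡ 788^2 = 620944 ≡ 1848 (mod 4073)
873^1024 ≡ 1848^2 = 3415104 ≡ 1930 (mod 4073)
873^1119 = 873^1024 × 873^64 × 873^16 × 873^8 × 873^4 × 873^2 × 873^1 ≡ 1930 × 3504 × 3085 × 2042 × 396 × 478 × 873 (mod 4073).
Accumulate the product:
1930 × 3504 = 6762720 ≡ 1540
1540 × 3085 = 4750900 ≡ 1782
1782 × 2042 = 3638844 ≡ 1655
1655 × 396 = 655380 ≡ 3700
3700 × 478 = 1768600 ≡ 918
918 × 873 = 801414 ≡ 3106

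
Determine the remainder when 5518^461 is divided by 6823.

6696

By square-and-multiply:
461 in binary is 111001101, i.e. 461 = 256 + 128 + 64 + 8 + 4 + 1.
5518^1 ≡ 5518 (mod 6823)
5518^2 ≡ 5518^2 = 30448324 ≡ 4098 (mod 6823)
5518^4 ≡ 4098^2 = 16793604 ≡ 2201 (mod 6823)
5518^8 ≡ 2201^2 = 4844401 ≡ 71 (mod 6823)
5518^16 ≡ 71^2 = 5041 (mod 6823)
5518^32 ≡ 5041^2 = 25411681 ≡ 2829 (mod 6823)
5518^64 ≡ 2829^2 = 8003241 ≡ 6685 (mod 6823)
5518^128 ≡ 6685^2 = 44689225 ≡ 5398 (mod 6823)
5518^256 ≡ 5398^2 = 29138404 ≡ 4194 (mod 6823)
5518^461 = 5518^256 * 5518^128 * 5518^64 * 5518^8 * 5518^4 * 5518^1 ≡ 4194 * 5398 * 6685 * 71 * 2201 * 5518 (mod 6823).
Accumulate the product:
4194 * 5398 = 22639212 ≡ 498
498 * 6685 = 3329130 ≡ 6329
6329 * 71 = 449359 ≡ 5864
5864 * 2201 = 12906664 ≡ 4371
4371 * 5518 = 24119178 ≡ 6696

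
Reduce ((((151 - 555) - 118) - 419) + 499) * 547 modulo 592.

354

151 - 555 = -404 ≡ 188 (mod 592)
188 - 118 = 70
70 - 419 = -349 ≡ 243 (mod 592)
243 + 499 = 742 ≡ 150 (mod 592)
150 * 547 = 82050 ≡ 354 (mod 592)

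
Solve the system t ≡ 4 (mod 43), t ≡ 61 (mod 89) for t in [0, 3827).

2197

43⁻¹ mod 89: 43·29 ≡ 1 (mod 89), so 43⁻¹ ≡ 29.
t = 4 + 43·((61 − 4)·29 mod 89) = 4 + 43·51 = 2197.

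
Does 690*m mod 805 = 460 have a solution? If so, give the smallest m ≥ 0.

gcd(690, 805) = 115, and 115 | 460, so solutions exist.
Divide through by 115: 6*m = 4 (mod 7).
6⁻¹ ≡ 6 (mod 7).
m ≡ 6*4 ≡ 3 (mod 7).
The smallest non-negative solution is m = 3.

3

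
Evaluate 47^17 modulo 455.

437

47^1 ≡ 47 (mod 455)
47^2 ≡ 47^2 = 2209 ≡ 389 (mod 455)
47^4 ≡ 389^2 = 151321 ≡ 261 (mod 455)
47^8 ≡ 261^2 = 68121 ≡ 326 (mod 455)
47^16 ≡ 326^2 = 106276 ≡ 261 (mod 455)
47^17 = 47^16 * 47^1 ≡ 261 * 47 (mod 455).
261 * 47 = 12267 ≡ 437 (mod 455).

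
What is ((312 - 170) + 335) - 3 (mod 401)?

73

312 - 170 = 142
142 + 335 = 477 ≡ 76 (mod 401)
76 - 3 = 73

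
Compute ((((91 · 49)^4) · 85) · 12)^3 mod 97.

91 · 49 = 4459 ≡ 94 (mod 97)
(94)^4 ≡ 81 (mod 97)
81 · 85 = 6885 ≡ 95 (mod 97)
95 · 12 = 1140 ≡ 73 (mod 97)
(73)^3 ≡ 47 (mod 97)

47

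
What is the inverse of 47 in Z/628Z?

628 = 13*47 + 17
47 = 2*17 + 13
17 = 1*13 + 4
13 = 3*4 + 1
4 = 4*1 + 0
gcd(47, 628) = 1, so the inverse exists.
Back-substitute for 1:
1 = 1*13 − 3*4
  = −3*17 + 4*13
  = 4*47 − 11*17
  = −11*628 + 147*47
So 47⁻¹ ≡ 147 (mod 628).

147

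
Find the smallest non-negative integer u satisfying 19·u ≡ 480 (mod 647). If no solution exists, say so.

502

gcd(19, 647) = 1, so a unique solution mod 647 exists.
19⁻¹ ≡ 613 (mod 647).
u ≡ 613·480 ≡ 502 (mod 647).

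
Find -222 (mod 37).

-222 = -6*37 + 0, so -222 ≡ 0 (mod 37).

0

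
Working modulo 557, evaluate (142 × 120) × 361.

142 × 120 = 17040 ≡ 330 (mod 557)
330 × 361 = 119130 ≡ 489 (mod 557)

489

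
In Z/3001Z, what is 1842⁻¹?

3001 = 1×1842 + 1159
1842 = 1×1159 + 683
1159 = 1×683 + 476
683 = 1×476 + 207
476 = 2×207 + 62
207 = 3×62 + 21
62 = 2×21 + 20
21 = 1×20 + 1
20 = 20×1 + 0
gcd(1842, 3001) = 1, so the inverse exists.
Back-substitute for 1:
1 = 1×21 − 1×20
  = −1×62 + 3×21
  = 3×207 − 10×62
  = −10×476 + 23×207
  = 23×683 − 33×476
  = −33×1159 + 56×683
  = 56×1842 − 89×1159
  = −89×3001 + 145×1842
So 1842⁻¹ ≡ 145 (mod 3001).

145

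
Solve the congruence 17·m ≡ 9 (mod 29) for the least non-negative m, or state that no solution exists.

21

gcd(17, 29) = 1, so a unique solution mod 29 exists.
17⁻¹ ≡ 12 (mod 29).
m ≡ 12·9 ≡ 21 (mod 29).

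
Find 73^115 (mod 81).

Compute successive squares:
115 in binary is 1110011, i.e. 115 = 64 + 32 + 16 + 2 + 1.
73^1 ≡ 73 (mod 81)
73^2 ≡ 73^2 = 5329 ≡ 64 (mod 81)
73^4 ≡ 64^2 = 4096 ≡ 46 (mod 81)
73^8 ≡ 46^2 = 2116 ≡ 10 (mod 81)
73^16 ≡ 10^2 = 100 ≡ 19 (mod 81)
73^32 ≡ 19^2 = 361 ≡ 37 (mod 81)
73^64 ≡ 37^2 = 1369 ≡ 73 (mod 81)
73^115 = 73^64 × 73^32 × 73^16 × 73^2 × 73^1 ≡ 73 × 37 × 19 × 64 × 73 (mod 81).
Accumulate the product:
73 × 37 = 2701 ≡ 28
28 × 19 = 532 ≡ 46
46 × 64 = 2944 ≡ 28
28 × 73 = 2044 ≡ 19

19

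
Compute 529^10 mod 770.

221

Compute successive squares:
10 in binary is 1010, i.e. 10 = 8 + 2.
529^1 ≡ 529 (mod 770)
529^2 ≡ 529^2 = 279841 ≡ 331 (mod 770)
529^4 ≡ 331^2 = 109561 ≡ 221 (mod 770)
529^8 ≡ 221^2 = 48841 ≡ 331 (mod 770)
529^10 = 529^8 · 529^2 ≡ 331 · 331 (mod 770).
331 · 331 = 109561 ≡ 221 (mod 770).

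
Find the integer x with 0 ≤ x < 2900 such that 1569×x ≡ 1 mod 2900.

329

2900 = 1·1569 + 1331
1569 = 1·1331 + 238
1331 = 5·238 + 141
238 = 1·141 + 97
141 = 1·97 + 44
97 = 2·44 + 9
44 = 4·9 + 8
9 = 1·8 + 1
8 = 8·1 + 0
gcd(1569, 2900) = 1, so the inverse exists.
Back-substitute for 1:
1 = 1·9 − 1·8
  = −1·44 + 5·9
  = 5·97 − 11·44
  = −11·141 + 16·97
  = 16·238 − 27·141
  = −27·1331 + 151·238
  = 151·1569 − 178·1331
  = −178·2900 + 329·1569
So 1569⁻¹ ≡ 329 (mod 2900).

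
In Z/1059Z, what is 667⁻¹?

1059 = 1*667 + 392
667 = 1*392 + 275
392 = 1*275 + 117
275 = 2*117 + 41
117 = 2*41 + 35
41 = 1*35 + 6
35 = 5*6 + 5
6 = 1*5 + 1
5 = 5*1 + 0
gcd(667, 1059) = 1, so the inverse exists.
Back-substitute for 1:
1 = 1*6 − 1*5
  = −1*35 + 6*6
  = 6*41 − 7*35
  = −7*117 + 20*41
  = 20*275 − 47*117
  = −47*392 + 67*275
  = 67*667 − 114*392
  = −114*1059 + 181*667
So 667⁻¹ ≡ 181 (mod 1059).

181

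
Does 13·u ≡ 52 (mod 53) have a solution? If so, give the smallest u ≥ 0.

4

gcd(13, 53) = 1, so a unique solution mod 53 exists.
13⁻¹ ≡ 49 (mod 53).
u ≡ 49·52 ≡ 4 (mod 53).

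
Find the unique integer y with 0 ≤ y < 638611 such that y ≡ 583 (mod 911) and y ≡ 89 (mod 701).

911⁻¹ mod 701: 911×464 ≡ 1 (mod 701), so 911⁻¹ ≡ 464.
y = 583 + 911×((89 − 583)×464 mod 701) = 583 + 911×11 = 10604.
Check: 10604 mod 911 = 583, 10604 mod 701 = 89. ✓

10604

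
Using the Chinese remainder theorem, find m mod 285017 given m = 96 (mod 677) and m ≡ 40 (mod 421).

677⁻¹ mod 421: 677*347 ≡ 1 (mod 421), so 677⁻¹ ≡ 347.
m = 96 + 677*((40 − 96)*347 mod 421) = 96 + 677*355 = 240431.
Check: 240431 mod 677 = 96, 240431 mod 421 = 40. ✓

240431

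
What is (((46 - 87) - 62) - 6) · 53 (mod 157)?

32

46 - 87 = -41 ≡ 116 (mod 157)
116 - 62 = 54
54 - 6 = 48
48 · 53 = 2544 ≡ 32 (mod 157)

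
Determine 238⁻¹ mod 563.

220

563 = 2·238 + 87
238 = 2·87 + 64
87 = 1·64 + 23
64 = 2·23 + 18
23 = 1·18 + 5
18 = 3·5 + 3
5 = 1·3 + 2
3 = 1·2 + 1
2 = 2·1 + 0
gcd(238, 563) = 1, so the inverse exists.
Bézout: 1 = −93·563 + 220·238.
So 238⁻¹ ≡ 220 (mod 563).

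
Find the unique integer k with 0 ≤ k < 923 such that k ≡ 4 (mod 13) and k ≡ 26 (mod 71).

381

13⁻¹ mod 71: 13×11 ≡ 1 (mod 71), so 13⁻¹ ≡ 11.
k = 4 + 13×((26 − 4)×11 mod 71) = 4 + 13×29 = 381.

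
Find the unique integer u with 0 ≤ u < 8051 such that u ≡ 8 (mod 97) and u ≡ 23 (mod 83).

97⁻¹ mod 83: 97·6 ≡ 1 (mod 83), so 97⁻¹ ≡ 6.
u = 8 + 97·((23 − 8)·6 mod 83) = 8 + 97·7 = 687.

687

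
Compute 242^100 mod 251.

149

100 in binary is 1100100, i.e. 100 = 64 + 32 + 4.
242^1 ≡ 242 (mod 251)
242^2 ≡ 242^2 = 58564 ≡ 81 (mod 251)
242^4 ≡ 81^2 = 6561 ≡ 35 (mod 251)
242^8 ≡ 35^2 = 1225 ≡ 221 (mod 251)
242^16 ≡ 221^2 = 48841 ≡ 147 (mod 251)
242^32 ≡ 147^2 = 21609 ≡ 23 (mod 251)
242^64 ≡ 23^2 = 529 ≡ 27 (mod 251)
242^100 = 242^64 · 242^32 · 242^4 ≡ 27 · 23 · 35 (mod 251).
Accumulate the product:
27 · 23 = 621 ≡ 119
119 · 35 = 4165 ≡ 149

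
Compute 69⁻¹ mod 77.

48

77 = 1*69 + 8
69 = 8*8 + 5
8 = 1*5 + 3
5 = 1*3 + 2
3 = 1*2 + 1
2 = 2*1 + 0
gcd(69, 77) = 1, so the inverse exists.
Back-substitute for 1:
1 = 1*3 − 1*2
  = −1*5 + 2*3
  = 2*8 − 3*5
  = −3*69 + 26*8
  = 26*77 − 29*69
So 69⁻¹ ≡ −29 ≡ 48 (mod 77).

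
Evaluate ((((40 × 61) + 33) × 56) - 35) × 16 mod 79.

40 × 61 = 2440 ≡ 70 (mod 79)
70 + 33 = 103 ≡ 24 (mod 79)
24 × 56 = 1344 ≡ 1 (mod 79)
1 - 35 = -34 ≡ 45 (mod 79)
45 × 16 = 720 ≡ 9 (mod 79)

9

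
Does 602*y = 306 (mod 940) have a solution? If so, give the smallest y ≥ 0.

gcd(602, 940) = 2, and 2 | 306, so solutions exist.
Divide through by 2: 301*y = 153 (mod 470).
301⁻¹ ≡ 381 (mod 470).
y ≡ 381*153 ≡ 13 (mod 470).
The smallest non-negative solution is y = 13.

13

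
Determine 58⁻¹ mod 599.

By the extended Euclidean algorithm:
599 = 10*58 + 19
58 = 3*19 + 1
19 = 19*1 + 0
gcd(58, 599) = 1, so the inverse exists.
Back-substitute for 1:
1 = 1*58 − 3*19
  = −3*599 + 31*58
So 58⁻¹ ≡ 31 (mod 599).

31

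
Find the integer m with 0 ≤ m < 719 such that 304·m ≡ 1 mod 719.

By the extended Euclidean algorithm:
719 = 2·304 + 111
304 = 2·111 + 82
111 = 1·82 + 29
82 = 2·29 + 24
29 = 1·24 + 5
24 = 4·5 + 4
5 = 1·4 + 1
4 = 4·1 + 0
gcd(304, 719) = 1, so the inverse exists.
Back-substitute for 1:
1 = 1·5 − 1·4
  = −1·24 + 5·5
  = 5·29 − 6·24
  = −6·82 + 17·29
  = 17·111 − 23·82
  = −23·304 + 63·111
  = 63·719 − 149·304
So 304⁻¹ ≡ −149 ≡ 570 (mod 719).

570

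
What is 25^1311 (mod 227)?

108

1311 in binary is 10100011111, i.e. 1311 = 1024 + 256 + 16 + 8 + 4 + 2 + 1.
25^1 ≡ 25 (mod 227)
25^2 ≡ 25^2 = 625 ≡ 171 (mod 227)
25^4 ≡ 171^2 = 29241 ≡ 185 (mod 227)
25^8 ≡ 185^2 = 34225 ≡ 175 (mod 227)
25^16 ≡ 175^2 = 30625 ≡ 207 (mod 227)
25^32 ≡ 207^2 = 42849 ≡ 173 (mod 227)
25^64 ≡ 173^2 = 29929 ≡ 192 (mod 227)
25^128 ≡ 192^2 = 36864 ≡ 90 (mod 227)
25^256 ≡ 90^2 = 8100 ≡ 155 (mod 227)
25^512 ≡ 155^2 = 24025 ≡ 190 (mod 227)
25^1024 ≡ 190^2 = 36100 ≡ 7 (mod 227)
25^1311 = 25^1024 · 25^256 · 25^16 · 25^8 · 25^4 · 25^2 · 25^1 ≡ 7 · 155 · 207 · 175 · 185 · 171 · 25 (mod 227).
Accumulate the product:
7 · 155 = 1085 ≡ 177
177 · 207 = 36639 ≡ 92
92 · 175 = 16100 ≡ 210
210 · 185 = 38850 ≡ 33
33 · 171 = 5643 ≡ 195
195 · 25 = 4875 ≡ 108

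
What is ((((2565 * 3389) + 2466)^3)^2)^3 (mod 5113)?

3883

2565 * 3389 = 8692785 ≡ 685 (mod 5113)
685 + 2466 = 3151
(3151)^3 ≡ 2579 (mod 5113)
(2579)^2 ≡ 4341 (mod 5113)
(4341)^3 ≡ 3883 (mod 5113)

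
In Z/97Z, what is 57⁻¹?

By the extended Euclidean algorithm:
97 = 1×57 + 40
57 = 1×40 + 17
40 = 2×17 + 6
17 = 2×6 + 5
6 = 1×5 + 1
5 = 5×1 + 0
gcd(57, 97) = 1, so the inverse exists.
Back-substitute for 1:
1 = 1×6 − 1×5
  = −1×17 + 3×6
  = 3×40 − 7×17
  = −7×57 + 10×40
  = 10×97 − 17×57
So 57⁻¹ ≡ −17 ≡ 80 (mod 97).

80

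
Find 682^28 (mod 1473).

547

682^1 ≡ 682 (mod 1473)
682^2 ≡ 682^2 = 465124 ≡ 1129 (mod 1473)
682^4 ≡ 1129^2 = 1274641 ≡ 496 (mod 1473)
682^8 ≡ 496^2 = 246016 ≡ 25 (mod 1473)
682^16 ≡ 25^2 = 625 (mod 1473)
682^28 = 682^16 · 682^8 · 682^4 ≡ 625 · 25 · 496 (mod 1473).
Accumulate the product:
625 · 25 = 15625 ≡ 895
895 · 496 = 443920 ≡ 547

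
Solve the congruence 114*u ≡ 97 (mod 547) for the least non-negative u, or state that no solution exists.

gcd(114, 547) = 1, so a unique solution mod 547 exists.
114⁻¹ ≡ 24 (mod 547).
u ≡ 24*97 ≡ 140 (mod 547).

140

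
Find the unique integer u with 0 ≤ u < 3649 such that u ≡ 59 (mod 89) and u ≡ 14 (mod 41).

89⁻¹ mod 41: 89·6 ≡ 1 (mod 41), so 89⁻¹ ≡ 6.
u = 59 + 89·((14 − 59)·6 mod 41) = 59 + 89·17 = 1572.

1572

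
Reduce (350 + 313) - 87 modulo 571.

5

350 + 313 = 663 ≡ 92 (mod 571)
92 - 87 = 5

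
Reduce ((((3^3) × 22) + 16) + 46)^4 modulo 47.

(3)^3 ≡ 27 (mod 47)
27 × 22 = 594 ≡ 30 (mod 47)
30 + 16 = 46
46 + 46 = 92 ≡ 45 (mod 47)
(45)^4 ≡ 16 (mod 47)

16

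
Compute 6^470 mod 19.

17

6^1 ≡ 6 (mod 19)
6^2 ≡ 6^2 = 36 ≡ 17 (mod 19)
6^4 ≡ 17^2 = 289 ≡ 4 (mod 19)
6^8 ≡ 4^2 = 16 (mod 19)
6^16 ≡ 16^2 = 256 ≡ 9 (mod 19)
6^32 ≡ 9^2 = 81 ≡ 5 (mod 19)
6^64 ≡ 5^2 = 25 ≡ 6 (mod 19)
6^128 ≡ 6^2 = 36 ≡ 17 (mod 19)
6^256 ≡ 17^2 = 289 ≡ 4 (mod 19)
6^470 = 6^256 × 6^128 × 6^64 × 6^16 × 6^4 × 6^2 ≡ 4 × 17 × 6 × 9 × 4 × 17 (mod 19).
Accumulate the product:
4 × 17 = 68 ≡ 11
11 × 6 = 66 ≡ 9
9 × 9 = 81 ≡ 5
5 × 4 = 20 ≡ 1
1 × 17 = 17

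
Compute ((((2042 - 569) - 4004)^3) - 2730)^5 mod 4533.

2042 - 569 = 1473
1473 - 4004 = -2531 ≡ 2002 (mod 4533)
(2002)^3 ≡ 2053 (mod 4533)
2053 - 2730 = -677 ≡ 3856 (mod 4533)
(3856)^5 ≡ 3187 (mod 4533)

3187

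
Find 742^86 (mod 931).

Using repeated squaring:
742^1 ≡ 742 (mod 931)
742^2 ≡ 742^2 = 550564 ≡ 343 (mod 931)
742^4 ≡ 343^2 = 117649 ≡ 343 (mod 931)
742^8 ≡ 343^2 = 117649 ≡ 343 (mod 931)
742^16 ≡ 343^2 = 117649 ≡ 343 (mod 931)
742^32 ≡ 343^2 = 117649 ≡ 343 (mod 931)
742^64 ≡ 343^2 = 117649 ≡ 343 (mod 931)
742^86 = 742^64 · 742^16 · 742^4 · 742^2 ≡ 343 · 343 · 343 · 343 (mod 931).
Accumulate the product:
343 · 343 = 117649 ≡ 343
343 · 343 = 117649 ≡ 343
343 · 343 = 117649 ≡ 343

343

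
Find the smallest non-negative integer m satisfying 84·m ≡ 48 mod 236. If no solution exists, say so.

9

gcd(84, 236) = 4, and 4 | 48, so solutions exist.
Divide through by 4: 21·m ≡ 12 mod 59.
21⁻¹ ≡ 45 (mod 59).
m ≡ 45·12 ≡ 9 (mod 59).
The smallest non-negative solution is m = 9.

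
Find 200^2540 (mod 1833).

By square-and-multiply:
200^1 ≡ 200 (mod 1833)
200^2 ≡ 200^2 = 40000 ≡ 1507 (mod 1833)
200^4 ≡ 1507^2 = 2271049 ≡ 1795 (mod 1833)
200^8 ≡ 1795^2 = 3222025 ≡ 1444 (mod 1833)
200^16 ≡ 1444^2 = 2085136 ≡ 1015 (mod 1833)
200^32 ≡ 1015^2 = 1030225 ≡ 79 (mod 1833)
200^64 ≡ 79^2 = 6241 ≡ 742 (mod 1833)
200^128 ≡ 742^2 = 550564 ≡ 664 (mod 1833)
200^256 ≡ 664^2 = 440896 ≡ 976 (mod 1833)
200^512 ≡ 976^2 = 952576 ≡ 1249 (mod 1833)
200^1024 ≡ 1249^2 = 1560001 ≡ 118 (mod 1833)
200^2048 ≡ 118^2 = 13924 ≡ 1093 (mod 1833)
200^2540 = 200^2048 · 200^256 · 200^128 · 200^64 · 200^32 · 200^8 · 200^4 ≡ 1093 · 976 · 664 · 742 · 79 · 1444 · 1795 (mod 1833).
Accumulate the product:
1093 · 976 = 1066768 ≡ 1795
1795 · 664 = 1191880 ≡ 430
430 · 742 = 319060 ≡ 118
118 · 79 = 9322 ≡ 157
157 · 1444 = 226708 ≡ 1249
1249 · 1795 = 2241955 ≡ 196

196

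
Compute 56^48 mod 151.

48 in binary is 110000, i.e. 48 = 32 + 16.
56^1 ≡ 56 (mod 151)
56^2 ≡ 56^2 = 3136 ≡ 116 (mod 151)
56^4 ≡ 116^2 = 13456 ≡ 17 (mod 151)
56^8 ≡ 17^2 = 289 ≡ 138 (mod 151)
56^16 ≡ 138^2 = 19044 ≡ 18 (mod 151)
56^32 ≡ 18^2 = 324 ≡ 22 (mod 151)
56^48 = 56^32 * 56^16 ≡ 22 * 18 (mod 151).
22 * 18 = 396 ≡ 94 (mod 151).

94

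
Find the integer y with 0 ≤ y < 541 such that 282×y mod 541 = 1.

447

By the extended Euclidean algorithm:
541 = 1×282 + 259
282 = 1×259 + 23
259 = 11×23 + 6
23 = 3×6 + 5
6 = 1×5 + 1
5 = 5×1 + 0
gcd(282, 541) = 1, so the inverse exists.
Back-substitute for 1:
1 = 1×6 − 1×5
  = −1×23 + 4×6
  = 4×259 − 45×23
  = −45×282 + 49×259
  = 49×541 − 94×282
So 282⁻¹ ≡ −94 ≡ 447 (mod 541).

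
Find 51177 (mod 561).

51177 = 91×561 + 126, so 51177 ≡ 126 (mod 561).

126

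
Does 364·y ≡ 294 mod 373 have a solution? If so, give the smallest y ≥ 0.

gcd(364, 373) = 1, so a unique solution mod 373 exists.
364⁻¹ ≡ 290 (mod 373).
y ≡ 290·294 ≡ 216 (mod 373).

216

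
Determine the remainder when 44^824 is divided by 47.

824 in binary is 1100111000, i.e. 824 = 512 + 256 + 32 + 16 + 8.
44^1 ≡ 44 (mod 47)
44^2 ≡ 44^2 = 1936 ≡ 9 (mod 47)
44^4 ≡ 9^2 = 81 ≡ 34 (mod 47)
44^8 ≡ 34^2 = 1156 ≡ 28 (mod 47)
44^16 ≡ 28^2 = 784 ≡ 32 (mod 47)
44^32 ≡ 32^2 = 1024 ≡ 37 (mod 47)
44^64 ≡ 37^2 = 1369 ≡ 6 (mod 47)
44^128 ≡ 6^2 = 36 (mod 47)
44^256 ≡ 36^2 = 1296 ≡ 27 (mod 47)
44^512 ≡ 27^2 = 729 ≡ 24 (mod 47)
44^824 = 44^512 × 44^256 × 44^32 × 44^16 × 44^8 ≡ 24 × 27 × 37 × 32 × 28 (mod 47).
Accumulate the product:
24 × 27 = 648 ≡ 37
37 × 37 = 1369 ≡ 6
6 × 32 = 192 ≡ 4
4 × 28 = 112 ≡ 18

18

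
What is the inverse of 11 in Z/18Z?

Apply the Euclidean algorithm and back-substitute:
18 = 1·11 + 7
11 = 1·7 + 4
7 = 1·4 + 3
4 = 1·3 + 1
3 = 3·1 + 0
gcd(11, 18) = 1, so the inverse exists.
Back-substitute for 1:
1 = 1·4 − 1·3
  = −1·7 + 2·4
  = 2·11 − 3·7
  = −3·18 + 5·11
So 11⁻¹ ≡ 5 (mod 18).

5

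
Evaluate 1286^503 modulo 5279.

1572

503 in binary is 111110111, i.e. 503 = 256 + 128 + 64 + 32 + 16 + 4 + 2 + 1.
1286^1 ≡ 1286 (mod 5279)
1286^2 ≡ 1286^2 = 1653796 ≡ 1469 (mod 5279)
1286^4 ≡ 1469^2 = 2157961 ≡ 4129 (mod 5279)
1286^8 ≡ 4129^2 = 17048641 ≡ 2750 (mod 5279)
1286^16 ≡ 2750^2 = 7562500 ≡ 2972 (mod 5279)
1286^32 ≡ 2972^2 = 8832784 ≡ 1017 (mod 5279)
1286^64 ≡ 1017^2 = 1034289 ≡ 4884 (mod 5279)
1286^128 ≡ 4884^2 = 23853456 ≡ 2934 (mod 5279)
1286^256 ≡ 2934^2 = 8608356 ≡ 3586 (mod 5279)
1286^503 = 1286^256 * 1286^128 * 1286^64 * 1286^32 * 1286^16 * 1286^4 * 1286^2 * 1286^1 ≡ 3586 * 2934 * 4884 * 1017 * 2972 * 4129 * 1469 * 1286 (mod 5279).
Accumulate the product:
3586 * 2934 = 10521324 ≡ 277
277 * 4884 = 1352868 ≡ 1444
1444 * 1017 = 1468548 ≡ 986
986 * 2972 = 2930392 ≡ 547
547 * 4129 = 2258563 ≡ 4430
4430 * 1469 = 6507670 ≡ 3942
3942 * 1286 = 5069412 ≡ 1572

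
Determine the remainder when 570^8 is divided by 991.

Compute successive squares:
570^1 ≡ 570 (mod 991)
570^2 ≡ 570^2 = 324900 ≡ 843 (mod 991)
570^4 ≡ 843^2 = 710649 ≡ 102 (mod 991)
570^8 ≡ 102^2 = 10404 ≡ 494 (mod 991)
So 570^8 ≡ 494 (mod 991).

494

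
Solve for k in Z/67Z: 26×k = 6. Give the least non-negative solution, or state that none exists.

26

gcd(26, 67) = 1, so a unique solution mod 67 exists.
26⁻¹ ≡ 49 (mod 67).
k ≡ 49×6 ≡ 26 (mod 67).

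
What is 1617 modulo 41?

1617 = 39*41 + 18, so 1617 ≡ 18 (mod 41).

18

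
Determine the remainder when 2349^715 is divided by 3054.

951

715 in binary is 1011001011, i.e. 715 = 512 + 128 + 64 + 8 + 2 + 1.
2349^1 ≡ 2349 (mod 3054)
2349^2 ≡ 2349^2 = 5517801 ≡ 2277 (mod 3054)
2349^4 ≡ 2277^2 = 5184729 ≡ 2091 (mod 3054)
2349^8 ≡ 2091^2 = 4372281 ≡ 2007 (mod 3054)
2349^16 ≡ 2007^2 = 4028049 ≡ 2877 (mod 3054)
2349^32 ≡ 2877^2 = 8277129 ≡ 789 (mod 3054)
2349^64 ≡ 789^2 = 622521 ≡ 2559 (mod 3054)
2349^128 ≡ 2559^2 = 6548481 ≡ 705 (mod 3054)
2349^256 ≡ 705^2 = 497025 ≡ 2277 (mod 3054)
2349^512 ≡ 2277^2 = 5184729 ≡ 2091 (mod 3054)
2349^715 = 2349^512 * 2349^128 * 2349^64 * 2349^8 * 2349^2 * 2349^1 ≡ 2091 * 705 * 2559 * 2007 * 2277 * 2349 (mod 3054).
Accumulate the product:
2091 * 705 = 1474155 ≡ 2127
2127 * 2559 = 5442993 ≡ 765
765 * 2007 = 1535355 ≡ 2247
2247 * 2277 = 5116419 ≡ 969
969 * 2349 = 2276181 ≡ 951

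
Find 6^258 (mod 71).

By square-and-multiply:
258 in binary is 100000010, i.e. 258 = 256 + 2.
6^1 ≡ 6 (mod 71)
6^2 ≡ 6^2 = 36 (mod 71)
6^4 ≡ 36^2 = 1296 ≡ 18 (mod 71)
6^8 ≡ 18^2 = 324 ≡ 40 (mod 71)
6^16 ≡ 40^2 = 1600 ≡ 38 (mod 71)
6^32 ≡ 38^2 = 1444 ≡ 24 (mod 71)
6^64 ≡ 24^2 = 576 ≡ 8 (mod 71)
6^128 ≡ 8^2 = 64 (mod 71)
6^256 ≡ 64^2 = 4096 ≡ 49 (mod 71)
6^258 = 6^256 · 6^2 ≡ 49 · 36 (mod 71).
49 · 36 = 1764 ≡ 60 (mod 71).

60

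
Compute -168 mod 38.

-168 = -5×38 + 22, so -168 ≡ 22 (mod 38).

22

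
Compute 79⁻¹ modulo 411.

411 = 5·79 + 16
79 = 4·16 + 15
16 = 1·15 + 1
15 = 15·1 + 0
gcd(79, 411) = 1, so the inverse exists.
Back-substitute for 1:
1 = 1·16 − 1·15
  = −1·79 + 5·16
  = 5·411 − 26·79
So 79⁻¹ ≡ −26 ≡ 385 (mod 411).

385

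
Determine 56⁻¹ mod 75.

71

75 = 1·56 + 19
56 = 2·19 + 18
19 = 1·18 + 1
18 = 18·1 + 0
gcd(56, 75) = 1, so the inverse exists.
Back-substitute for 1:
1 = 1·19 − 1·18
  = −1·56 + 3·19
  = 3·75 − 4·56
So 56⁻¹ ≡ −4 ≡ 71 (mod 75).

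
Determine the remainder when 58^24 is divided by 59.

Compute successive squares:
24 in binary is 11000, i.e. 24 = 16 + 8.
58^1 ≡ 58 (mod 59)
58^2 ≡ 58^2 = 3364 ≡ 1 (mod 59)
58^4 ≡ 1^2 = 1 (mod 59)
58^8 ≡ 1^2 = 1 (mod 59)
58^16 ≡ 1^2 = 1 (mod 59)
58^24 = 58^16 * 58^8 ≡ 1 * 1 (mod 59).
1 * 1 = 1 ≡ 1 (mod 59).

1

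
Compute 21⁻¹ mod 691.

362

691 = 32×21 + 19
21 = 1×19 + 2
19 = 9×2 + 1
2 = 2×1 + 0
gcd(21, 691) = 1, so the inverse exists.
Bézout: 1 = 10×691 − 329×21.
So 21⁻¹ ≡ −329 ≡ 362 (mod 691).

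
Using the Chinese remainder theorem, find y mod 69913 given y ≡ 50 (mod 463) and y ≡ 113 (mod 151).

51906

463⁻¹ mod 151: 463×136 ≡ 1 (mod 151), so 463⁻¹ ≡ 136.
y = 50 + 463×((113 − 50)×136 mod 151) = 50 + 463×112 = 51906.
Check: 51906 mod 463 = 50, 51906 mod 151 = 113. ✓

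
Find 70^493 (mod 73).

70

Using repeated squaring:
493 in binary is 111101101, i.e. 493 = 256 + 128 + 64 + 32 + 8 + 4 + 1.
70^1 ≡ 70 (mod 73)
70^2 ≡ 70^2 = 4900 ≡ 9 (mod 73)
70^4 ≡ 9^2 = 81 ≡ 8 (mod 73)
70^8 ≡ 8^2 = 64 (mod 73)
70^16 ≡ 64^2 = 4096 ≡ 8 (mod 73)
70^32 ≡ 8^2 = 64 (mod 73)
70^64 ≡ 64^2 = 4096 ≡ 8 (mod 73)
70^128 ≡ 8^2 = 64 (mod 73)
70^256 ≡ 64^2 = 4096 ≡ 8 (mod 73)
70^493 = 70^256 × 70^128 × 70^64 × 70^32 × 70^8 × 70^4 × 70^1 ≡ 8 × 64 × 8 × 64 × 64 × 8 × 70 (mod 73).
Accumulate the product:
8 × 64 = 512 ≡ 1
1 × 8 = 8
8 × 64 = 512 ≡ 1
1 × 64 = 64
64 × 8 = 512 ≡ 1
1 × 70 = 70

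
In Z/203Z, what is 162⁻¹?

99

Apply the Euclidean algorithm and back-substitute:
203 = 1*162 + 41
162 = 3*41 + 39
41 = 1*39 + 2
39 = 19*2 + 1
2 = 2*1 + 0
gcd(162, 203) = 1, so the inverse exists.
Back-substitute for 1:
1 = 1*39 − 19*2
  = −19*41 + 20*39
  = 20*162 − 79*41
  = −79*203 + 99*162
So 162⁻¹ ≡ 99 (mod 203).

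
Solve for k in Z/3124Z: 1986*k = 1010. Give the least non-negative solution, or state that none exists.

205

gcd(1986, 3124) = 2, and 2 | 1010, so solutions exist.
Divide through by 2: 993*k mod 1562 = 505.
993⁻¹ ≡ 851 (mod 1562).
k ≡ 851*505 ≡ 205 (mod 1562).
The smallest non-negative solution is k = 205.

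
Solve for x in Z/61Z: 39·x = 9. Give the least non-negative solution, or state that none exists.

19

gcd(39, 61) = 1, so a unique solution mod 61 exists.
39⁻¹ ≡ 36 (mod 61).
x ≡ 36·9 ≡ 19 (mod 61).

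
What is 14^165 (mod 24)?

8

14^1 ≡ 14 (mod 24)
14^2 ≡ 14^2 = 196 ≡ 4 (mod 24)
14^4 ≡ 4^2 = 16 (mod 24)
14^8 ≡ 16^2 = 256 ≡ 16 (mod 24)
14^16 ≡ 16^2 = 256 ≡ 16 (mod 24)
14^32 ≡ 16^2 = 256 ≡ 16 (mod 24)
14^64 ≡ 16^2 = 256 ≡ 16 (mod 24)
14^128 ≡ 16^2 = 256 ≡ 16 (mod 24)
14^165 = 14^128 × 14^32 × 14^4 × 14^1 ≡ 16 × 16 × 16 × 14 (mod 24).
Accumulate the product:
16 × 16 = 256 ≡ 16
16 × 16 = 256 ≡ 16
16 × 14 = 224 ≡ 8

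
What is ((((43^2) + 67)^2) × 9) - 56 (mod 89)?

(43)^2 ≡ 69 (mod 89)
69 + 67 = 136 ≡ 47 (mod 89)
(47)^2 ≡ 73 (mod 89)
73 × 9 = 657 ≡ 34 (mod 89)
34 - 56 = -22 ≡ 67 (mod 89)

67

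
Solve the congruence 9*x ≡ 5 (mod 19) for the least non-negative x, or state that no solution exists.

gcd(9, 19) = 1, so a unique solution mod 19 exists.
9⁻¹ ≡ 17 (mod 19).
x ≡ 17*5 ≡ 9 (mod 19).

9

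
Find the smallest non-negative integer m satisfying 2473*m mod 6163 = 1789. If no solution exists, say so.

4180

gcd(2473, 6163) = 1, so a unique solution mod 6163 exists.
2473⁻¹ ≡ 5373 (mod 6163).
m ≡ 5373*1789 ≡ 4180 (mod 6163).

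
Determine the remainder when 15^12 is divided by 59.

27

12 in binary is 1100, i.e. 12 = 8 + 4.
15^1 ≡ 15 (mod 59)
15^2 ≡ 15^2 = 225 ≡ 48 (mod 59)
15^4 ≡ 48^2 = 2304 ≡ 3 (mod 59)
15^8 ≡ 3^2 = 9 (mod 59)
15^12 = 15^8 * 15^4 ≡ 9 * 3 (mod 59).
9 * 3 = 27 ≡ 27 (mod 59).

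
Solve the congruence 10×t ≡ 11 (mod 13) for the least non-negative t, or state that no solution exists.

gcd(10, 13) = 1, so a unique solution mod 13 exists.
10⁻¹ ≡ 4 (mod 13).
t ≡ 4×11 ≡ 5 (mod 13).

5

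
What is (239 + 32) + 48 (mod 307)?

12

239 + 32 = 271
271 + 48 = 319 ≡ 12 (mod 307)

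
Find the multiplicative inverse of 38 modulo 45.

32

Run the extended Euclidean algorithm:
45 = 1×38 + 7
38 = 5×7 + 3
7 = 2×3 + 1
3 = 3×1 + 0
gcd(38, 45) = 1, so the inverse exists.
Back-substitute for 1:
1 = 1×7 − 2×3
  = −2×38 + 11×7
  = 11×45 − 13×38
So 38⁻¹ ≡ −13 ≡ 32 (mod 45).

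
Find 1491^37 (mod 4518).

2709

Compute successive squares:
37 in binary is 100101, i.e. 37 = 32 + 4 + 1.
1491^1 ≡ 1491 (mod 4518)
1491^2 ≡ 1491^2 = 2223081 ≡ 225 (mod 4518)
1491^4 ≡ 225^2 = 50625 ≡ 927 (mod 4518)
1491^8 ≡ 927^2 = 859329 ≡ 909 (mod 4518)
1491^16 ≡ 909^2 = 826281 ≡ 4005 (mod 4518)
1491^32 ≡ 4005^2 = 16040025 ≡ 1125 (mod 4518)
1491^37 = 1491^32 × 1491^4 × 1491^1 ≡ 1125 × 927 × 1491 (mod 4518).
Accumulate the product:
1125 × 927 = 1042875 ≡ 3735
3735 × 1491 = 5568885 ≡ 2709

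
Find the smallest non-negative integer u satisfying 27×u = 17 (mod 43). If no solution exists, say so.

7

gcd(27, 43) = 1, so a unique solution mod 43 exists.
27⁻¹ ≡ 8 (mod 43).
u ≡ 8×17 ≡ 7 (mod 43).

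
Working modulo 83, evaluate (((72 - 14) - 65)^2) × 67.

72 - 14 = 58
58 - 65 = -7 ≡ 76 (mod 83)
(76)^2 ≡ 49 (mod 83)
49 × 67 = 3283 ≡ 46 (mod 83)

46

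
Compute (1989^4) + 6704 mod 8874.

8387

(1989)^4 ≡ 1683 (mod 8874)
1683 + 6704 = 8387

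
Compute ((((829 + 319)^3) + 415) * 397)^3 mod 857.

27

829 + 319 = 1148 ≡ 291 (mod 857)
(291)^3 ≡ 850 (mod 857)
850 + 415 = 1265 ≡ 408 (mod 857)
408 * 397 = 161976 ≡ 3 (mod 857)
(3)^3 ≡ 27 (mod 857)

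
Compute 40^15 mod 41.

40^1 ≡ 40 (mod 41)
40^2 ≡ 40^2 = 1600 ≡ 1 (mod 41)
40^4 ≡ 1^2 = 1 (mod 41)
40^8 ≡ 1^2 = 1 (mod 41)
40^15 = 40^8 * 40^4 * 40^2 * 40^1 ≡ 1 * 1 * 1 * 40 (mod 41).
Accumulate the product:
1 * 1 = 1
1 * 1 = 1
1 * 40 = 40

40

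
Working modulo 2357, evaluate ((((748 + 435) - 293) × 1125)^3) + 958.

748 + 435 = 1183
1183 - 293 = 890
890 × 1125 = 1001250 ≡ 1882 (mod 2357)
(1882)^3 ≡ 915 (mod 2357)
915 + 958 = 1873

1873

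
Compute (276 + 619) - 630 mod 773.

265

276 + 619 = 895 ≡ 122 (mod 773)
122 - 630 = -508 ≡ 265 (mod 773)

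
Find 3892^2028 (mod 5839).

2028 in binary is 11111101100, i.e. 2028 = 1024 + 512 + 256 + 128 + 64 + 32 + 8 + 4.
3892^1 ≡ 3892 (mod 5839)
3892^2 ≡ 3892^2 = 15147664 ≡ 1298 (mod 5839)
3892^4 ≡ 1298^2 = 1684804 ≡ 3172 (mod 5839)
3892^8 ≡ 3172^2 = 10061584 ≡ 987 (mod 5839)
3892^16 ≡ 987^2 = 974169 ≡ 4895 (mod 5839)
3892^32 ≡ 4895^2 = 23961025 ≡ 3608 (mod 5839)
3892^64 ≡ 3608^2 = 13017664 ≡ 2533 (mod 5839)
3892^128 ≡ 2533^2 = 6416089 ≡ 4867 (mod 5839)
3892^256 ≡ 4867^2 = 23687689 ≡ 4705 (mod 5839)
3892^512 ≡ 4705^2 = 22137025 ≡ 1376 (mod 5839)
3892^1024 ≡ 1376^2 = 1893376 ≡ 1540 (mod 5839)
3892^2028 = 3892^1024 · 3892^512 · 3892^256 · 3892^128 · 3892^64 · 3892^32 · 3892^8 · 3892^4 ≡ 1540 · 1376 · 4705 · 4867 · 2533 · 3608 · 987 · 3172 (mod 5839).
Accumulate the product:
1540 · 1376 = 2119040 ≡ 5322
5322 · 4705 = 25040010 ≡ 2378
2378 · 4867 = 11573726 ≡ 828
828 · 2533 = 2097324 ≡ 1123
1123 · 3608 = 4051784 ≡ 5357
5357 · 987 = 5287359 ≡ 3064
3064 · 3172 = 9719008 ≡ 2912

2912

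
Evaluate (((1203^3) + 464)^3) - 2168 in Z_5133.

2736

(1203)^3 ≡ 2019 (mod 5133)
2019 + 464 = 2483
(2483)^3 ≡ 4904 (mod 5133)
4904 - 2168 = 2736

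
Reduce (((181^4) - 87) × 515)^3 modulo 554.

328

(181)^4 ≡ 85 (mod 554)
85 - 87 = -2 ≡ 552 (mod 554)
552 × 515 = 284280 ≡ 78 (mod 554)
(78)^3 ≡ 328 (mod 554)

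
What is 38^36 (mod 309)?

112

Using repeated squaring:
38^1 ≡ 38 (mod 309)
38^2 ≡ 38^2 = 1444 ≡ 208 (mod 309)
38^4 ≡ 208^2 = 43264 ≡ 4 (mod 309)
38^8 ≡ 4^2 = 16 (mod 309)
38^16 ≡ 16^2 = 256 (mod 309)
38^32 ≡ 256^2 = 65536 ≡ 28 (mod 309)
38^36 = 38^32 * 38^4 ≡ 28 * 4 (mod 309).
28 * 4 = 112 ≡ 112 (mod 309).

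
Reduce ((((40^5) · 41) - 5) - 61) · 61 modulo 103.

90

(40)^5 ≡ 78 (mod 103)
78 · 41 = 3198 ≡ 5 (mod 103)
5 - 5 = 0
0 - 61 = -61 ≡ 42 (mod 103)
42 · 61 = 2562 ≡ 90 (mod 103)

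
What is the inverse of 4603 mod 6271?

By the extended Euclidean algorithm:
6271 = 1*4603 + 1668
4603 = 2*1668 + 1267
1668 = 1*1267 + 401
1267 = 3*401 + 64
401 = 6*64 + 17
64 = 3*17 + 13
17 = 1*13 + 4
13 = 3*4 + 1
4 = 4*1 + 0
gcd(4603, 6271) = 1, so the inverse exists.
Back-substitute for 1:
1 = 1*13 − 3*4
  = −3*17 + 4*13
  = 4*64 − 15*17
  = −15*401 + 94*64
  = 94*1267 − 297*401
  = −297*1668 + 391*1267
  = 391*4603 − 1079*1668
  = −1079*6271 + 1470*4603
So 4603⁻¹ ≡ 1470 (mod 6271).

1470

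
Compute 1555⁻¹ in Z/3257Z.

By the extended Euclidean algorithm:
3257 = 2·1555 + 147
1555 = 10·147 + 85
147 = 1·85 + 62
85 = 1·62 + 23
62 = 2·23 + 16
23 = 1·16 + 7
16 = 2·7 + 2
7 = 3·2 + 1
2 = 2·1 + 0
gcd(1555, 3257) = 1, so the inverse exists.
Back-substitute for 1:
1 = 1·7 − 3·2
  = −3·16 + 7·7
  = 7·23 − 10·16
  = −10·62 + 27·23
  = 27·85 − 37·62
  = −37·147 + 64·85
  = 64·1555 − 677·147
  = −677·3257 + 1418·1555
So 1555⁻¹ ≡ 1418 (mod 3257).

1418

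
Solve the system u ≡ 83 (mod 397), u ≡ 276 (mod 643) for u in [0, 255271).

193819

397⁻¹ mod 643: 397×379 ≡ 1 (mod 643), so 397⁻¹ ≡ 379.
u = 83 + 397×((276 − 83)×379 mod 643) = 83 + 397×488 = 193819.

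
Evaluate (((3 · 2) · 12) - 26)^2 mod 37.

3 · 2 = 6
6 · 12 = 72 ≡ 35 (mod 37)
35 - 26 = 9
(9)^2 ≡ 7 (mod 37)

7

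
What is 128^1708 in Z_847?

625

Using repeated squaring:
128^1 ≡ 128 (mod 847)
128^2 ≡ 128^2 = 16384 ≡ 291 (mod 847)
128^4 ≡ 291^2 = 84681 ≡ 828 (mod 847)
128^8 ≡ 828^2 = 685584 ≡ 361 (mod 847)
128^16 ≡ 361^2 = 130321 ≡ 730 (mod 847)
128^32 ≡ 730^2 = 532900 ≡ 137 (mod 847)
128^64 ≡ 137^2 = 18769 ≡ 135 (mod 847)
128^128 ≡ 135^2 = 18225 ≡ 438 (mod 847)
128^256 ≡ 438^2 = 191844 ≡ 422 (mod 847)
128^512 ≡ 422^2 = 178084 ≡ 214 (mod 847)
128^1024 ≡ 214^2 = 45796 ≡ 58 (mod 847)
128^1708 = 128^1024 · 128^512 · 128^128 · 128^32 · 128^8 · 128^4 ≡ 58 · 214 · 438 · 137 · 361 · 828 (mod 847).
Accumulate the product:
58 · 214 = 12412 ≡ 554
554 · 438 = 242652 ≡ 410
410 · 137 = 56170 ≡ 268
268 · 361 = 96748 ≡ 190
190 · 828 = 157320 ≡ 625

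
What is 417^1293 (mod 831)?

777

Compute successive squares:
417^1 ≡ 417 (mod 831)
417^2 ≡ 417^2 = 173889 ≡ 210 (mod 831)
417^4 ≡ 210^2 = 44100 ≡ 57 (mod 831)
417^8 ≡ 57^2 = 3249 ≡ 756 (mod 831)
417^16 ≡ 756^2 = 571536 ≡ 639 (mod 831)
417^32 ≡ 639^2 = 408321 ≡ 300 (mod 831)
417^64 ≡ 300^2 = 90000 ≡ 252 (mod 831)
417^128 ≡ 252^2 = 63504 ≡ 348 (mod 831)
417^256 ≡ 348^2 = 121104 ≡ 609 (mod 831)
417^512 ≡ 609^2 = 370881 ≡ 255 (mod 831)
417^1024 ≡ 255^2 = 65025 ≡ 207 (mod 831)
417^1293 = 417^1024 · 417^256 · 417^8 · 417^4 · 417^1 ≡ 207 · 609 · 756 · 57 · 417 (mod 831).
Accumulate the product:
207 · 609 = 126063 ≡ 582
582 · 756 = 439992 ≡ 393
393 · 57 = 22401 ≡ 795
795 · 417 = 331515 ≡ 777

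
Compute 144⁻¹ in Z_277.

277 = 1×144 + 133
144 = 1×133 + 11
133 = 12×11 + 1
11 = 11×1 + 0
gcd(144, 277) = 1, so the inverse exists.
Bézout: 1 = 13×277 − 25×144.
So 144⁻¹ ≡ −25 ≡ 252 (mod 277).

252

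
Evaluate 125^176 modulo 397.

Compute successive squares:
176 in binary is 10110000, i.e. 176 = 128 + 32 + 16.
125^1 ≡ 125 (mod 397)
125^2 ≡ 125^2 = 15625 ≡ 142 (mod 397)
125^4 ≡ 142^2 = 20164 ≡ 314 (mod 397)
125^8 ≡ 314^2 = 98596 ≡ 140 (mod 397)
125^16 ≡ 140^2 = 19600 ≡ 147 (mod 397)
125^32 ≡ 147^2 = 21609 ≡ 171 (mod 397)
125^64 ≡ 171^2 = 29241 ≡ 260 (mod 397)
125^128 ≡ 260^2 = 67600 ≡ 110 (mod 397)
125^176 = 125^128 * 125^32 * 125^16 ≡ 110 * 171 * 147 (mod 397).
Accumulate the product:
110 * 171 = 18810 ≡ 151
151 * 147 = 22197 ≡ 362

362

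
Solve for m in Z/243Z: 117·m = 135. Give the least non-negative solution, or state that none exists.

gcd(117, 243) = 9, and 9 | 135, so solutions exist.
Divide through by 9: 13·m mod 27 = 15.
13⁻¹ ≡ 25 (mod 27).
m ≡ 25·15 ≡ 24 (mod 27).
The smallest non-negative solution is m = 24.

24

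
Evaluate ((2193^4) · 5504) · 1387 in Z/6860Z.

(2193)^4 ≡ 401 (mod 6860)
401 · 5504 = 2207104 ≡ 5044 (mod 6860)
5044 · 1387 = 6996028 ≡ 5688 (mod 6860)

5688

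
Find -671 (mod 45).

-671 = -15*45 + 4, so -671 ≡ 4 (mod 45).

4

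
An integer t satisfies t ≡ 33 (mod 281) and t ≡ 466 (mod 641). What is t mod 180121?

56233

281⁻¹ mod 641: 281*73 ≡ 1 (mod 641), so 281⁻¹ ≡ 73.
t = 33 + 281*((466 − 33)*73 mod 641) = 33 + 281*200 = 56233.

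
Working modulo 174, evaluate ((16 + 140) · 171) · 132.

16 + 140 = 156
156 · 171 = 26676 ≡ 54 (mod 174)
54 · 132 = 7128 ≡ 168 (mod 174)

168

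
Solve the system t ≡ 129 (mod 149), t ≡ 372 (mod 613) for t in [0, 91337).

7728

149⁻¹ mod 613: 149*144 ≡ 1 (mod 613), so 149⁻¹ ≡ 144.
t = 129 + 149*((372 − 129)*144 mod 613) = 129 + 149*51 = 7728.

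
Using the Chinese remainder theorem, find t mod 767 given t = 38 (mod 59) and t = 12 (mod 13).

59⁻¹ mod 13: 59*2 ≡ 1 (mod 13), so 59⁻¹ ≡ 2.
t = 38 + 59*((12 − 38)*2 mod 13) = 38 + 59*0 = 38.

38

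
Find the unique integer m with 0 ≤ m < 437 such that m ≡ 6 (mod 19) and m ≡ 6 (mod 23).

19⁻¹ mod 23: 19*17 ≡ 1 (mod 23), so 19⁻¹ ≡ 17.
m = 6 + 19*((6 − 6)*17 mod 23) = 6 + 19*0 = 6.

6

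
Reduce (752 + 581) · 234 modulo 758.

384

752 + 581 = 1333 ≡ 575 (mod 758)
575 · 234 = 134550 ≡ 384 (mod 758)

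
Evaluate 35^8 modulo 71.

Using repeated squaring:
35^1 ≡ 35 (mod 71)
35^2 ≡ 35^2 = 1225 ≡ 18 (mod 71)
35^4 ≡ 18^2 = 324 ≡ 40 (mod 71)
35^8 ≡ 40^2 = 1600 ≡ 38 (mod 71)
So 35^8 ≡ 38 (mod 71).

38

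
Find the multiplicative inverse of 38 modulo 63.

5

By the extended Euclidean algorithm:
63 = 1*38 + 25
38 = 1*25 + 13
25 = 1*13 + 12
13 = 1*12 + 1
12 = 12*1 + 0
gcd(38, 63) = 1, so the inverse exists.
Back-substitute for 1:
1 = 1*13 − 1*12
  = −1*25 + 2*13
  = 2*38 − 3*25
  = −3*63 + 5*38
So 38⁻¹ ≡ 5 (mod 63).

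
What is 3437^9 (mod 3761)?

1303

9 in binary is 1001, i.e. 9 = 8 + 1.
3437^1 ≡ 3437 (mod 3761)
3437^2 ≡ 3437^2 = 11812969 ≡ 3429 (mod 3761)
3437^4 ≡ 3429^2 = 11758041 ≡ 1155 (mod 3761)
3437^8 ≡ 1155^2 = 1334025 ≡ 2631 (mod 3761)
3437^9 = 3437^8 * 3437^1 ≡ 2631 * 3437 (mod 3761).
2631 * 3437 = 9042747 ≡ 1303 (mod 3761).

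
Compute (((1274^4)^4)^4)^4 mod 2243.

(1274)^4 ≡ 1518 (mod 2243)
(1518)^4 ≡ 1232 (mod 2243)
(1232)^4 ≡ 939 (mod 2243)
(939)^4 ≡ 2181 (mod 2243)

2181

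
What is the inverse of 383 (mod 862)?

853

862 = 2*383 + 96
383 = 3*96 + 95
96 = 1*95 + 1
95 = 95*1 + 0
gcd(383, 862) = 1, so the inverse exists.
Back-substitute for 1:
1 = 1*96 − 1*95
  = −1*383 + 4*96
  = 4*862 − 9*383
So 383⁻¹ ≡ −9 ≡ 853 (mod 862).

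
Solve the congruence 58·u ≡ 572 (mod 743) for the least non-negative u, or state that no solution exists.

gcd(58, 743) = 1, so a unique solution mod 743 exists.
58⁻¹ ≡ 474 (mod 743).
u ≡ 474·572 ≡ 676 (mod 743).

676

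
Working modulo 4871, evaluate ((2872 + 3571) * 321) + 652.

2872 + 3571 = 6443 ≡ 1572 (mod 4871)
1572 * 321 = 504612 ≡ 2899 (mod 4871)
2899 + 652 = 3551

3551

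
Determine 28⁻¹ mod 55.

2

Apply the Euclidean algorithm and back-substitute:
55 = 1×28 + 27
28 = 1×27 + 1
27 = 27×1 + 0
gcd(28, 55) = 1, so the inverse exists.
Back-substitute for 1:
1 = 1×28 − 1×27
  = −1×55 + 2×28
So 28⁻¹ ≡ 2 (mod 55).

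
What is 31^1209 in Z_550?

1209 in binary is 10010111001, i.e. 1209 = 1024 + 128 + 32 + 16 + 8 + 1.
31^1 ≡ 31 (mod 550)
31^2 ≡ 31^2 = 961 ≡ 411 (mod 550)
31^4 ≡ 411^2 = 168921 ≡ 71 (mod 550)
31^8 ≡ 71^2 = 5041 ≡ 91 (mod 550)
31^16 ≡ 91^2 = 8281 ≡ 31 (mod 550)
31^32 ≡ 31^2 = 961 ≡ 411 (mod 550)
31^64 ≡ 411^2 = 168921 ≡ 71 (mod 550)
31^128 ≡ 71^2 = 5041 ≡ 91 (mod 550)
31^256 ≡ 91^2 = 8281 ≡ 31 (mod 550)
31^512 ≡ 31^2 = 961 ≡ 411 (mod 550)
31^1024 ≡ 411^2 = 168921 ≡ 71 (mod 550)
31^1209 = 31^1024 · 31^128 · 31^32 · 31^16 · 31^8 · 31^1 ≡ 71 · 91 · 411 · 31 · 91 · 31 (mod 550).
Accumulate the product:
71 · 91 = 6461 ≡ 411
411 · 411 = 168921 ≡ 71
71 · 31 = 2201 ≡ 1
1 · 91 = 91
91 · 31 = 2821 ≡ 71

71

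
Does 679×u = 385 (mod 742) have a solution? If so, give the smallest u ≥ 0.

41

gcd(679, 742) = 7, and 7 | 385, so solutions exist.
Divide through by 7: 97×u mod 106 = 55.
97⁻¹ ≡ 47 (mod 106).
u ≡ 47×55 ≡ 41 (mod 106).
The smallest non-negative solution is u = 41.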